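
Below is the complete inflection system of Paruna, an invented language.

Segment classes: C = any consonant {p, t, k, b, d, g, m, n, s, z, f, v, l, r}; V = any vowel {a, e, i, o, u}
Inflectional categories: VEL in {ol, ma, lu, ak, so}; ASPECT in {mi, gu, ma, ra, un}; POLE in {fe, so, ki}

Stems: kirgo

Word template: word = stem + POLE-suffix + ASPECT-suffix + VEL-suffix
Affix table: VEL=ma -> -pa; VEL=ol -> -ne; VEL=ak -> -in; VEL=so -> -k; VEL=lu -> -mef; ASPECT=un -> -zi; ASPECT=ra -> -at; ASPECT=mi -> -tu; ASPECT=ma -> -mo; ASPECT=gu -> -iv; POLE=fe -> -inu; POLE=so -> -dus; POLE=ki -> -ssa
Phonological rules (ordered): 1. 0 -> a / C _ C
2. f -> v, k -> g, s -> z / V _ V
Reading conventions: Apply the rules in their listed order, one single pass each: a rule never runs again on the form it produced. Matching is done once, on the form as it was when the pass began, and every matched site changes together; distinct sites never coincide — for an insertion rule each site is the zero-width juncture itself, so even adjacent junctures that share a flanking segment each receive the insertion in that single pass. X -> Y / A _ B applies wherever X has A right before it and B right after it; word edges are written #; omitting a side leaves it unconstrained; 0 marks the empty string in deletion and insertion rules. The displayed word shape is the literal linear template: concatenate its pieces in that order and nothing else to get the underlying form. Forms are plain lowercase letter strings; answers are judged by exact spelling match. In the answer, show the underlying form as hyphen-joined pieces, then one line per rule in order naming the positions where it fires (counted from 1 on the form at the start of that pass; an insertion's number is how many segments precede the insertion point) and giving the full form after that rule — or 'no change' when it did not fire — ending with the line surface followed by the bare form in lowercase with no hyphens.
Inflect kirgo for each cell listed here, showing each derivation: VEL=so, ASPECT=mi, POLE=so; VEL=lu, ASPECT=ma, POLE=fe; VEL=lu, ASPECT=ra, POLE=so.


cell VEL=so, ASPECT=mi, POLE=so:
underlying: kirgo-dus-tu-k
1. 0 -> a / C _ C: inserts after position(s) 3, 8: kiragodusatuk
2. f -> v, k -> g, s -> z / V _ V: fires at position(s) 9: kiragoduzatuk
surface: kiragoduzatuk

cell VEL=lu, ASPECT=ma, POLE=fe:
underlying: kirgo-inu-mo-mef
1. 0 -> a / C _ C: inserts after position(s) 3: kiragoinumomef
2. f -> v, k -> g, s -> z / V _ V: no change
surface: kiragoinumomef

cell VEL=lu, ASPECT=ra, POLE=so:
underlying: kirgo-dus-at-mef
1. 0 -> a / C _ C: inserts after position(s) 3, 10: kiragodusatamef
2. f -> v, k -> g, s -> z / V _ V: fires at position(s) 9: kiragoduzatamef
surface: kiragoduzatamef


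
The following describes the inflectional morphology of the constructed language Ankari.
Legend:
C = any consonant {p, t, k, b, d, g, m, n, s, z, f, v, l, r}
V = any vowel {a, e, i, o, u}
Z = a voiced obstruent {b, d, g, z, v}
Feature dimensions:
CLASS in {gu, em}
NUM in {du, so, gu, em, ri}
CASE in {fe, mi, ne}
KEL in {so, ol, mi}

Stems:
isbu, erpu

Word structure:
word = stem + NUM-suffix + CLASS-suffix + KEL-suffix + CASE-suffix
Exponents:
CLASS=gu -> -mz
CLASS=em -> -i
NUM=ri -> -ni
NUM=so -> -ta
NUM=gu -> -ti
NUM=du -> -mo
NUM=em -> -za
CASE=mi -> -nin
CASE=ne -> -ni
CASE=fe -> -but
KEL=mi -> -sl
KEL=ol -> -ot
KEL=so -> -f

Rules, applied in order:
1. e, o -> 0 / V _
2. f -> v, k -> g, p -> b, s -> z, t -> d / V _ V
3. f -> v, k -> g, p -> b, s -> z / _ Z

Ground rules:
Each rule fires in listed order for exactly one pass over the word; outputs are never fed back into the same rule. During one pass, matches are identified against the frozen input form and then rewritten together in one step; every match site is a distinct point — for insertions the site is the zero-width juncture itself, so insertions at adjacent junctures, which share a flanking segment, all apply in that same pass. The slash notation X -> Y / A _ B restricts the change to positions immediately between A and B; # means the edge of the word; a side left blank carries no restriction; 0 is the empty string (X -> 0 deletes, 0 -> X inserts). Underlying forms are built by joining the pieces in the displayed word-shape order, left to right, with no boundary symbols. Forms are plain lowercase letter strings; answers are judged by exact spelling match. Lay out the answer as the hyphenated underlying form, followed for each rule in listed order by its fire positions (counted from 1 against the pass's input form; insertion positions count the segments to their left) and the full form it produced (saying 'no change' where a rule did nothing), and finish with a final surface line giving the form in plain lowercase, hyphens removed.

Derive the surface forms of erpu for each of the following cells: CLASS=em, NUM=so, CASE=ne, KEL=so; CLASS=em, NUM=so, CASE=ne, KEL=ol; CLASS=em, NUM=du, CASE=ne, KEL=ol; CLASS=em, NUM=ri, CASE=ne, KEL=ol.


cell CLASS=em, NUM=so, CASE=ne, KEL=so:
underlying: erpu-ta-i-f-ni
1. e, o -> 0 / V _: no change
2. f -> v, k -> g, p -> b, s -> z, t -> d / V _ V: fires at position(s) 5: erpudaifni
3. f -> v, k -> g, p -> b, s -> z / _ Z: no change
surface: erpudaifni

cell CLASS=em, NUM=so, CASE=ne, KEL=ol:
underlying: erpu-ta-i-ot-ni
1. e, o -> 0 / V _: fires at position(s) 8: erputaitni
2. f -> v, k -> g, p -> b, s -> z, t -> d / V _ V: fires at position(s) 5: erpudaitni
3. f -> v, k -> g, p -> b, s -> z / _ Z: no change
surface: erpudaitni

cell CLASS=em, NUM=du, CASE=ne, KEL=ol:
underlying: erpu-mo-i-ot-ni
1. e, o -> 0 / V _: fires at position(s) 8: erpumoitni
2. f -> v, k -> g, p -> b, s -> z, t -> d / V _ V: no change
3. f -> v, k -> g, p -> b, s -> z / _ Z: no change
surface: erpumoitni

cell CLASS=em, NUM=ri, CASE=ne, KEL=ol:
underlying: erpu-ni-i-ot-ni
1. e, o -> 0 / V _: fires at position(s) 8: erpuniitni
2. f -> v, k -> g, p -> b, s -> z, t -> d / V _ V: no change
3. f -> v, k -> g, p -> b, s -> z / _ Z: no change
surface: erpuniitni


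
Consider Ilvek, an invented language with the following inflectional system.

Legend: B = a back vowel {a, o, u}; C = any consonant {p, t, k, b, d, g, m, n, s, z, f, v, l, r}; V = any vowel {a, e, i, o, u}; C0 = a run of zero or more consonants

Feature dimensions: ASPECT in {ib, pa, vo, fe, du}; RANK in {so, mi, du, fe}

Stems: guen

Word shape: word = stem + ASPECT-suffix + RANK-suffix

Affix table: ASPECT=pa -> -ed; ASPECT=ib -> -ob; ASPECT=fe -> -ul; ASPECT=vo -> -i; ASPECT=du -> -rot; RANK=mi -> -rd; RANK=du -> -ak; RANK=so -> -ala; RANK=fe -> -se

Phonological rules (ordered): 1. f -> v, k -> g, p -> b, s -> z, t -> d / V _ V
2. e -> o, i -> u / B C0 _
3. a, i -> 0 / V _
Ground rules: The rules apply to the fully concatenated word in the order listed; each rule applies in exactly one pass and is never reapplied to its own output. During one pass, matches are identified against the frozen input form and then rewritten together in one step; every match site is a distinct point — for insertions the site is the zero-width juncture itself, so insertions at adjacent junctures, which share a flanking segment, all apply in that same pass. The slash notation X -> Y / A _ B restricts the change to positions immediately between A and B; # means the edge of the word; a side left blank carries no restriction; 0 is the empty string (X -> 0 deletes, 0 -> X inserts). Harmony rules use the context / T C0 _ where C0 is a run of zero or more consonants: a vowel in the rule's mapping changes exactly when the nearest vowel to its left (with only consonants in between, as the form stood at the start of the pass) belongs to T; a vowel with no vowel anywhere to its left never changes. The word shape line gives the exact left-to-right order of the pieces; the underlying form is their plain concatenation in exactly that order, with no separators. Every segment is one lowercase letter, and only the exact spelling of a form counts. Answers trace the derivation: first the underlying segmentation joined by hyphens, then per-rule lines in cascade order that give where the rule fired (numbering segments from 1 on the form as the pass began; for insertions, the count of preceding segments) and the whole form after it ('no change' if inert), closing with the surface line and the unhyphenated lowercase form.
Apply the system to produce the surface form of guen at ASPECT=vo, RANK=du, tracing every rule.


underlying: guen-i-ak
1. f -> v, k -> g, p -> b, s -> z, t -> d / V _ V: no change
2. e -> o, i -> u / B C0 _: fires at position(s) 3: guoniak
3. a, i -> 0 / V _: fires at position(s) 6: guonik
surface: guonik


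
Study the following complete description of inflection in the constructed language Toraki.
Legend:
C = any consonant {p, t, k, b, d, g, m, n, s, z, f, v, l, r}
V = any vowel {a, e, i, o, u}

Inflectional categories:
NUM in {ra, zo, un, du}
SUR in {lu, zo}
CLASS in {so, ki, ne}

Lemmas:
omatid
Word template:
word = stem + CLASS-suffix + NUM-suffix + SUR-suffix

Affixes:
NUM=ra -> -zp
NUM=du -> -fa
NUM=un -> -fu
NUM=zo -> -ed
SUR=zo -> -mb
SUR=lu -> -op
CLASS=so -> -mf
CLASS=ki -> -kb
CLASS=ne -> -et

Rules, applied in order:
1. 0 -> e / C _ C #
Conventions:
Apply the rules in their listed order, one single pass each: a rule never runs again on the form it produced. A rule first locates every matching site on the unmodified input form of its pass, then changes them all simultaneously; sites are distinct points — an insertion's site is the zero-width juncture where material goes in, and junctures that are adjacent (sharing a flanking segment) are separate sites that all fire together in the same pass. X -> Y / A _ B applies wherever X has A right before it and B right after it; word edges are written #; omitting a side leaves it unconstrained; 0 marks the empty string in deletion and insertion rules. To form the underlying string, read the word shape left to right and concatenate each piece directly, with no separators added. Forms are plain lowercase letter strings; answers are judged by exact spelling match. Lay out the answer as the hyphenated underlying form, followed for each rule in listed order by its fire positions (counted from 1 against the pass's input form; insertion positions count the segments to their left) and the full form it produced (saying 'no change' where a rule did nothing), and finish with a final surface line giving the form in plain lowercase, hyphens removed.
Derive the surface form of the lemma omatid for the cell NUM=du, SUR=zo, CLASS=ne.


underlying: omatid-et-fa-mb
1. 0 -> e / C _ C #: inserts after position(s) 11: omatidetfameb
surface: omatidetfameb


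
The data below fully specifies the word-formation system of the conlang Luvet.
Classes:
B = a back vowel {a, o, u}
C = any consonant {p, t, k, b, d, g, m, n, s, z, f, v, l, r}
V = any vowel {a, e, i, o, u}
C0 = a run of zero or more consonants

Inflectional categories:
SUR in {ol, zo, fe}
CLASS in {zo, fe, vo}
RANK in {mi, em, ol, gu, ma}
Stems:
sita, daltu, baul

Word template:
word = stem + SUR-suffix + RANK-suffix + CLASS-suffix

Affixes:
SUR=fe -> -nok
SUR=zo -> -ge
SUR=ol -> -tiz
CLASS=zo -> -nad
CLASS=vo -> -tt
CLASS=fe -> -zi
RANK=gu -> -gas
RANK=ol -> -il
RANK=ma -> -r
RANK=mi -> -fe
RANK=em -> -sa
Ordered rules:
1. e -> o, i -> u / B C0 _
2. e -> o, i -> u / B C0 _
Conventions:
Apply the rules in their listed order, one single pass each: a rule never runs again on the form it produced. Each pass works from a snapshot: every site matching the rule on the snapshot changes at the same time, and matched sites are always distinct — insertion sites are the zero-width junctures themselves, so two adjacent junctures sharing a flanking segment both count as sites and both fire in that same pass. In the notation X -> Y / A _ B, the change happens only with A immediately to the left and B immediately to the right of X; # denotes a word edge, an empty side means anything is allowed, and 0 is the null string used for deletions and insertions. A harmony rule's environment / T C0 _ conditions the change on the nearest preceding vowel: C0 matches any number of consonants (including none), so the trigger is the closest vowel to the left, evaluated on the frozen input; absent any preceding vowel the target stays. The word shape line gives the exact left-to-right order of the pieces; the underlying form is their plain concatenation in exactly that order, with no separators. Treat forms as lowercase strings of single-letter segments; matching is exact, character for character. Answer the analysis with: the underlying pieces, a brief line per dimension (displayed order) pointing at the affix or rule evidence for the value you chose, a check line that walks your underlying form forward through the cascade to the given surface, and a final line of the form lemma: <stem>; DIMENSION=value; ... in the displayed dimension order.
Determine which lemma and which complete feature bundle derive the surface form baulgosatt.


underlying: baul-ge-sa-tt
SUR=zo - signalled by the affix -ge
CLASS=vo - signalled by the affix -tt
RANK=em - signalled by the affix -sa
check: baulgesatt -> baulgosatt -> baulgosatt
lemma: baul; SUR=zo; CLASS=vo; RANK=em


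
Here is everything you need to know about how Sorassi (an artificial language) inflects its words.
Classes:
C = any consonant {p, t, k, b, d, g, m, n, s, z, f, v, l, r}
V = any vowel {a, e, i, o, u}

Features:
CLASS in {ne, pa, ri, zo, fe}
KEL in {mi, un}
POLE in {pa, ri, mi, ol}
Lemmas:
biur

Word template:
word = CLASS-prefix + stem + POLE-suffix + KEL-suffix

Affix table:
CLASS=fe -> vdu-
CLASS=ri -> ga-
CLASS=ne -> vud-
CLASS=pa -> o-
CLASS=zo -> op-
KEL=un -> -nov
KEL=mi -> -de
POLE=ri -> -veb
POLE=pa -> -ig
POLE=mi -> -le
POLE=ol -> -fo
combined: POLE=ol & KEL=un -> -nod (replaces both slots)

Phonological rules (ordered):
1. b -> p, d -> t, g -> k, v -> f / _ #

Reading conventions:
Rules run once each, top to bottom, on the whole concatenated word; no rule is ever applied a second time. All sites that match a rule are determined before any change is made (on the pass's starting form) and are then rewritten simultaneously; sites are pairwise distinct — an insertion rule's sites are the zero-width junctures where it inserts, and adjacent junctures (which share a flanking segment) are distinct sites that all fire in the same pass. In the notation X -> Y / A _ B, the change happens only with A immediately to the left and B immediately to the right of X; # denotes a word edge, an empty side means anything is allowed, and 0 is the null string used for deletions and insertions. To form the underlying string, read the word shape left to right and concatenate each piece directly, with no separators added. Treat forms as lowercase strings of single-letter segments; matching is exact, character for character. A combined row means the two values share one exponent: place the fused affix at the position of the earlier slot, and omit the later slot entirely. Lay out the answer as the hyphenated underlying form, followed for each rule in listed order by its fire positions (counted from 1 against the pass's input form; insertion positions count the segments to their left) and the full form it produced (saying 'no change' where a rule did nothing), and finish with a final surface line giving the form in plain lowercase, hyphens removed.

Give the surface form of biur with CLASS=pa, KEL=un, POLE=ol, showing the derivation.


underlying: o-biur-nod
1. b -> p, d -> t, g -> k, v -> f / _ #: fires at position(s) 8: obiurnot
surface: obiurnot


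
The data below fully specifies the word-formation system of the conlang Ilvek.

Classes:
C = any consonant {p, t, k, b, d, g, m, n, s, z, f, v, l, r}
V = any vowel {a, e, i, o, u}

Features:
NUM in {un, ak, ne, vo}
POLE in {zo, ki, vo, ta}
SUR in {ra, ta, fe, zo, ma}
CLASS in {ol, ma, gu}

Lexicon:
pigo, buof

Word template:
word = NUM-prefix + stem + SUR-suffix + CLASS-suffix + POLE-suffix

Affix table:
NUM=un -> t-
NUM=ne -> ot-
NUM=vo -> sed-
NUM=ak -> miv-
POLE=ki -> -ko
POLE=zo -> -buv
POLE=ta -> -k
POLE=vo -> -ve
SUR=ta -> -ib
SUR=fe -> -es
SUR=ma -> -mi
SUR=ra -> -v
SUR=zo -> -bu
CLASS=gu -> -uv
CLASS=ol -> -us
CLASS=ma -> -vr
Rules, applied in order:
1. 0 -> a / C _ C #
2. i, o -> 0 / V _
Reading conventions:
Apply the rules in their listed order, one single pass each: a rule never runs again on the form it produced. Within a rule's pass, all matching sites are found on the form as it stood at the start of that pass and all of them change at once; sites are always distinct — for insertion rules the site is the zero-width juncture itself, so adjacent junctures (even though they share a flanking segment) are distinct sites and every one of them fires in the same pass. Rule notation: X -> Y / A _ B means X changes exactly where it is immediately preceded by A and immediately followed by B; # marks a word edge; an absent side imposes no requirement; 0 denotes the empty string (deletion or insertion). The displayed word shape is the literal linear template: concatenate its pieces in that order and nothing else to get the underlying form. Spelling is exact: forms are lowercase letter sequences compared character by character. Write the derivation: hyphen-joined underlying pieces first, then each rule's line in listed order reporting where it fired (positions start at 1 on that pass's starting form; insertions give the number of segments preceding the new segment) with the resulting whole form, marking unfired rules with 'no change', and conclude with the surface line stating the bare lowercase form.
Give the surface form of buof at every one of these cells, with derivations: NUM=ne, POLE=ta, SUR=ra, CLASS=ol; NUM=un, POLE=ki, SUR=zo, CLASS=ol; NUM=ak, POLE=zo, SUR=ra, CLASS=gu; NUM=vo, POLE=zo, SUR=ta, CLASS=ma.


cell NUM=ne, POLE=ta, SUR=ra, CLASS=ol:
underlying: ot-buof-v-us-k
1. 0 -> a / C _ C #: inserts after position(s) 9: otbuofvusak
2. i, o -> 0 / V _: fires at position(s) 5: otbufvusak
surface: otbufvusak

cell NUM=un, POLE=ki, SUR=zo, CLASS=ol:
underlying: t-buof-bu-us-ko
1. 0 -> a / C _ C #: no change
2. i, o -> 0 / V _: fires at position(s) 4: tbufbuusko
surface: tbufbuusko

cell NUM=ak, POLE=zo, SUR=ra, CLASS=gu:
underlying: miv-buof-v-uv-buv
1. 0 -> a / C _ C #: no change
2. i, o -> 0 / V _: fires at position(s) 6: mivbufvuvbuv
surface: mivbufvuvbuv

cell NUM=vo, POLE=zo, SUR=ta, CLASS=ma:
underlying: sed-buof-ib-vr-buv
1. 0 -> a / C _ C #: no change
2. i, o -> 0 / V _: fires at position(s) 6: sedbufibvrbuv
surface: sedbufibvrbuv


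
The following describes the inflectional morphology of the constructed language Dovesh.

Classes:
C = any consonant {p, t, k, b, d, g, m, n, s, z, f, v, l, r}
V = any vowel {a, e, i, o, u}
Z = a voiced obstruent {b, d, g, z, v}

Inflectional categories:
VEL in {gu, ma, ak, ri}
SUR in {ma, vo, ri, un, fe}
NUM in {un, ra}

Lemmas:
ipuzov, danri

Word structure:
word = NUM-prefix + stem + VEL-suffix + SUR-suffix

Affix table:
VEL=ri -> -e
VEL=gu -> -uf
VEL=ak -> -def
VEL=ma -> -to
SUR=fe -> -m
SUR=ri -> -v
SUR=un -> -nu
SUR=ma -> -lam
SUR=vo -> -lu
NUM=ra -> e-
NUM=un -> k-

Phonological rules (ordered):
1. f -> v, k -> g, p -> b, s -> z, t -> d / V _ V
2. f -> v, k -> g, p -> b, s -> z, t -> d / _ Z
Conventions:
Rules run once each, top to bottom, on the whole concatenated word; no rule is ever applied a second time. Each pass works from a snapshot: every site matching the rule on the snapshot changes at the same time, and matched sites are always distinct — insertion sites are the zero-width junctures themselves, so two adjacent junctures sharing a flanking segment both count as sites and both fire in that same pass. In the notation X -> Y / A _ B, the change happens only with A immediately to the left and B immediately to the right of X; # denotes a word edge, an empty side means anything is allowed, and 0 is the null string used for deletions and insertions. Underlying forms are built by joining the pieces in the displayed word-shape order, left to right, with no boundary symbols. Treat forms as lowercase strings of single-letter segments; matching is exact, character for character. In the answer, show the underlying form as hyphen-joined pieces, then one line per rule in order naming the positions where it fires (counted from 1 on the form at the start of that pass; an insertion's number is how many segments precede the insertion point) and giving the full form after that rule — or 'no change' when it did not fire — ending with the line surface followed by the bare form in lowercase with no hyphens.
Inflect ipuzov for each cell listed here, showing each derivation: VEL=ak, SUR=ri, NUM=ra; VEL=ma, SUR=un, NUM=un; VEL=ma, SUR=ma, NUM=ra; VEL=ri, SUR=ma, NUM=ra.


cell VEL=ak, SUR=ri, NUM=ra:
underlying: e-ipuzov-def-v
1. f -> v, k -> g, p -> b, s -> z, t -> d / V _ V: fires at position(s) 3: eibuzovdefv
2. f -> v, k -> g, p -> b, s -> z, t -> d / _ Z: fires at position(s) 10: eibuzovdevv
surface: eibuzovdevv

cell VEL=ma, SUR=un, NUM=un:
underlying: k-ipuzov-to-nu
1. f -> v, k -> g, p -> b, s -> z, t -> d / V _ V: fires at position(s) 3: kibuzovtonu
2. f -> v, k -> g, p -> b, s -> z, t -> d / _ Z: no change
surface: kibuzovtonu

cell VEL=ma, SUR=ma, NUM=ra:
underlying: e-ipuzov-to-lam
1. f -> v, k -> g, p -> b, s -> z, t -> d / V _ V: fires at position(s) 3: eibuzovtolam
2. f -> v, k -> g, p -> b, s -> z, t -> d / _ Z: no change
surface: eibuzovtolam

cell VEL=ri, SUR=ma, NUM=ra:
underlying: e-ipuzov-e-lam
1. f -> v, k -> g, p -> b, s -> z, t -> d / V _ V: fires at position(s) 3: eibuzovelam
2. f -> v, k -> g, p -> b, s -> z, t -> d / _ Z: no change
surface: eibuzovelam


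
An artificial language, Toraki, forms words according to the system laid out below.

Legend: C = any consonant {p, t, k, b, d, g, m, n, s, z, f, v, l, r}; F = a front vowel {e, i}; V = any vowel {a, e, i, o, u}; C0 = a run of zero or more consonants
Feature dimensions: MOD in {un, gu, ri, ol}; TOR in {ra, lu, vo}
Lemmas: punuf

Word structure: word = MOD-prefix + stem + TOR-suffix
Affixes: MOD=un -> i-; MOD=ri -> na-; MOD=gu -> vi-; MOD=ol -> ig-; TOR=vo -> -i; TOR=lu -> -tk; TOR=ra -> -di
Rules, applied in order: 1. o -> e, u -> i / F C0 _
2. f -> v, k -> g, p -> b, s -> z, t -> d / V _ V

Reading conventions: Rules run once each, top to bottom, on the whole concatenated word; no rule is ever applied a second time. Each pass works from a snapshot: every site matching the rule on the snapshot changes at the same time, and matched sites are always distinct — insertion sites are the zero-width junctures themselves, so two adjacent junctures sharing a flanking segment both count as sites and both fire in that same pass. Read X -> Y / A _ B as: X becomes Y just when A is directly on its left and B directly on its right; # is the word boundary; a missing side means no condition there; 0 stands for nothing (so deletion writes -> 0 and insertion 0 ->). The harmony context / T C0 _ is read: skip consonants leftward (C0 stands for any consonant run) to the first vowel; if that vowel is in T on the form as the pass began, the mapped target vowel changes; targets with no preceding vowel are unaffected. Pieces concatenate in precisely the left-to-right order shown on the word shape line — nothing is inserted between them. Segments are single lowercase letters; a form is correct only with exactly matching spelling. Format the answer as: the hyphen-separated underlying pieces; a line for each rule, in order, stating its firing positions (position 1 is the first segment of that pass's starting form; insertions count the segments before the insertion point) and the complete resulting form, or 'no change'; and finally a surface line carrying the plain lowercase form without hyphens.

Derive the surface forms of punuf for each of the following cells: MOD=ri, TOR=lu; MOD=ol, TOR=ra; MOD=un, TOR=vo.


cell MOD=ri, TOR=lu:
underlying: na-punuf-tk
1. o -> e, u -> i / F C0 _: no change
2. f -> v, k -> g, p -> b, s -> z, t -> d / V _ V: fires at position(s) 3: nabunuftk
surface: nabunuftk

cell MOD=ol, TOR=ra:
underlying: ig-punuf-di
1. o -> e, u -> i / F C0 _: fires at position(s) 4: igpinufdi
2. f -> v, k -> g, p -> b, s -> z, t -> d / V _ V: no change
surface: igpinufdi

cell MOD=un, TOR=vo:
underlying: i-punuf-i
1. o -> e, u -> i / F C0 _: fires at position(s) 3: ipinufi
2. f -> v, k -> g, p -> b, s -> z, t -> d / V _ V: fires at position(s) 2, 6: ibinuvi
surface: ibinuvi


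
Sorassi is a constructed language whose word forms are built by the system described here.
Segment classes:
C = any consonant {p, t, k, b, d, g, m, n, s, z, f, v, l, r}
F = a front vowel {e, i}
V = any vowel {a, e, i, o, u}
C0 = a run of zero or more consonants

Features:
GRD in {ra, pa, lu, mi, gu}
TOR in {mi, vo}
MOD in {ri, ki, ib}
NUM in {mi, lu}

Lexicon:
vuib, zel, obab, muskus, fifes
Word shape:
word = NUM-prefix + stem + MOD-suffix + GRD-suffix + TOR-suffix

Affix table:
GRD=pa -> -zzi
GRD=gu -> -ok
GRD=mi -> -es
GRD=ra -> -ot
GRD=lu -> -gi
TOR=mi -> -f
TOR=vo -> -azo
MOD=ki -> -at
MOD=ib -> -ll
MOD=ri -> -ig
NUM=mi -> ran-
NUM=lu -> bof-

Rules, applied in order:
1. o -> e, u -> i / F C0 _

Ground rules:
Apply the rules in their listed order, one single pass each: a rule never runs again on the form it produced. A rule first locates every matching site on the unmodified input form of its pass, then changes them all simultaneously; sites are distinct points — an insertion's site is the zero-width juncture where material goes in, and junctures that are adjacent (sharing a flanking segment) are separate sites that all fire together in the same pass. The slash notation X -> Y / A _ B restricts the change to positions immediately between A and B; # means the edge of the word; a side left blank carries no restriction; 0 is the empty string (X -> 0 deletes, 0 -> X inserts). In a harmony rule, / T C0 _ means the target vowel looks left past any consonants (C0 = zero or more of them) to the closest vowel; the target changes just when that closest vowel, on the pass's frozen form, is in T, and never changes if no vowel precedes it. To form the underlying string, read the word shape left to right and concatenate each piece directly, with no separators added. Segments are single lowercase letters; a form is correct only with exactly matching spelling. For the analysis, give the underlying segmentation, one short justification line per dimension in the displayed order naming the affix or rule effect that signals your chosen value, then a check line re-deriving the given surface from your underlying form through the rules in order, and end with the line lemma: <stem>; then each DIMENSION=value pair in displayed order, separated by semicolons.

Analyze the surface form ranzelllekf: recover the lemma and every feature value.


underlying: ran-zel-ll-ok-f
GRD=gu - signalled by the affix -ok
TOR=mi - signalled by the affix -f
MOD=ib - signalled by the affix -ll
NUM=mi - signalled by the affix ran-
check: ranzelllokf -> ranzelllekf
lemma: zel; GRD=gu; TOR=mi; MOD=ib; NUM=mi


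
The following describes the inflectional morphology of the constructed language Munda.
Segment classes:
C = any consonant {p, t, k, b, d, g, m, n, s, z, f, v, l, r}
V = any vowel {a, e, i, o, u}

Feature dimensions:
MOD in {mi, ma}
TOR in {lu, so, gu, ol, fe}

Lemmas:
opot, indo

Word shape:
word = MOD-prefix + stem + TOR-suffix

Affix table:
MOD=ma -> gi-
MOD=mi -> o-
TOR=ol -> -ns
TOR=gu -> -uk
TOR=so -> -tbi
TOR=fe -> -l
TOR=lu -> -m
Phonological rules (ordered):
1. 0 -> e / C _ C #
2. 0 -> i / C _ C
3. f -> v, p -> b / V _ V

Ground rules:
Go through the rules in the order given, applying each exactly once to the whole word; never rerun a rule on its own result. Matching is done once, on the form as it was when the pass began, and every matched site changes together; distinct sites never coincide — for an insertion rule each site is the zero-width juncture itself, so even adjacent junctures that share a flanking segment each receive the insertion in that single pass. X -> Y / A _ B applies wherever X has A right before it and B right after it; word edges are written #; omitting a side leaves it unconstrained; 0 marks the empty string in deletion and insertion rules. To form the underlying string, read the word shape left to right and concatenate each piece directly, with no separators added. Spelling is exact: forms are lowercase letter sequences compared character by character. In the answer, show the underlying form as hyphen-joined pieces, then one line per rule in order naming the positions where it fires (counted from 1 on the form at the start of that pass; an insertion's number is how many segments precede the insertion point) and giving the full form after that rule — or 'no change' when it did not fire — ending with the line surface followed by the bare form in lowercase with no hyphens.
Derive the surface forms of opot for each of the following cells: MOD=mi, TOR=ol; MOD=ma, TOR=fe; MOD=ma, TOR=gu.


cell MOD=mi, TOR=ol:
underlying: o-opot-ns
1. 0 -> e / C _ C #: inserts after position(s) 6: oopotnes
2. 0 -> i / C _ C: inserts after position(s) 5: oopotines
3. f -> v, p -> b / V _ V: fires at position(s) 3: oobotines
surface: oobotines

cell MOD=ma, TOR=fe:
underlying: gi-opot-l
1. 0 -> e / C _ C #: inserts after position(s) 6: giopotel
2. 0 -> i / C _ C: no change
3. f -> v, p -> b / V _ V: fires at position(s) 4: giobotel
surface: giobotel

cell MOD=ma, TOR=gu:
underlying: gi-opot-uk
1. 0 -> e / C _ C #: no change
2. 0 -> i / C _ C: no change
3. f -> v, p -> b / V _ V: fires at position(s) 4: giobotuk
surface: giobotuk


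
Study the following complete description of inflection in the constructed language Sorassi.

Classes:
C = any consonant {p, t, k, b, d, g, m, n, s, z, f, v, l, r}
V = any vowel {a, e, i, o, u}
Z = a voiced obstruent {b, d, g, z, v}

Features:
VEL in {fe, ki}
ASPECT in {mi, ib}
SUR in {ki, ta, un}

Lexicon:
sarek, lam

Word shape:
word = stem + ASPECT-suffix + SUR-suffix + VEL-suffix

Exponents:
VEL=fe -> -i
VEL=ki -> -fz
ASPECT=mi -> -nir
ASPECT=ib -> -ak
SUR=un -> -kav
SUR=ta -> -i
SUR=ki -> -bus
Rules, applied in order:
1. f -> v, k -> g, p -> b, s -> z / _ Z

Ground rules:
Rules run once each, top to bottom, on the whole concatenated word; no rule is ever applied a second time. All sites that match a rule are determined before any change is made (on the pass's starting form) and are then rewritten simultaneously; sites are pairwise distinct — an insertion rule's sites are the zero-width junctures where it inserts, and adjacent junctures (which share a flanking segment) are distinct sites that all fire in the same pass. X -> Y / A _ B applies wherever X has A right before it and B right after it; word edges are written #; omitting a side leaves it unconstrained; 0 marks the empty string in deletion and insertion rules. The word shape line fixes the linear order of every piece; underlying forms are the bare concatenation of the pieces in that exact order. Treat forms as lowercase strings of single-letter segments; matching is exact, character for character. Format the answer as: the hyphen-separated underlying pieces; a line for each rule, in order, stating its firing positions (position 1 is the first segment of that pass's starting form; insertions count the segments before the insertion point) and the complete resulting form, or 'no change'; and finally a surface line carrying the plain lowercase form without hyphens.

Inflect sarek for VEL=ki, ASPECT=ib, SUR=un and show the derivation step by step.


underlying: sarek-ak-kav-fz
1. f -> v, k -> g, p -> b, s -> z / _ Z: fires at position(s) 11: sarekakkavvz
surface: sarekakkavvz


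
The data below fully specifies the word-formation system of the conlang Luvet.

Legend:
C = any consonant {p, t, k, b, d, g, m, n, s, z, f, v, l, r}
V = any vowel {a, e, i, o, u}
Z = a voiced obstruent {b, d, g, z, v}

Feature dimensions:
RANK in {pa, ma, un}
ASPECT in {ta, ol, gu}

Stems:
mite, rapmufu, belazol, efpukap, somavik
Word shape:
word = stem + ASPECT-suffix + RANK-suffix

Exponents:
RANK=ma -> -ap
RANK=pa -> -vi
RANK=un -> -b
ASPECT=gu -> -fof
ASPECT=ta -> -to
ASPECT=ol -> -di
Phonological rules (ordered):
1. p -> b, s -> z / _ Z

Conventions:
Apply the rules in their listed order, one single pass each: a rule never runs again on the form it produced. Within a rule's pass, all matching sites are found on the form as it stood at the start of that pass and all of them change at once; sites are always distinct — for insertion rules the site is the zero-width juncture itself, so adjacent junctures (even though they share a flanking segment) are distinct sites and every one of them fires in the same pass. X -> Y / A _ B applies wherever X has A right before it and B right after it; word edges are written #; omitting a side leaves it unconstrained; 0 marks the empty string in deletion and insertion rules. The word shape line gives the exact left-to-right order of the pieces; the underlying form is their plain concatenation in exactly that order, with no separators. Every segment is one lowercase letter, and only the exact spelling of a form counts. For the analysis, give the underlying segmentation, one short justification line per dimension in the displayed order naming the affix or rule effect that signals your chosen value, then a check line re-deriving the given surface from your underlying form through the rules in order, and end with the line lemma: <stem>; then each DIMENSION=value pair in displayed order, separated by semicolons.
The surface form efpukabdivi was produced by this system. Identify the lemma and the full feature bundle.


underlying: efpukap-di-vi
RANK=pa - signalled by the affix -vi
ASPECT=ol - signalled by the affix -di
check: efpukapdivi -> efpukabdivi
lemma: efpukap; RANK=pa; ASPECT=ol


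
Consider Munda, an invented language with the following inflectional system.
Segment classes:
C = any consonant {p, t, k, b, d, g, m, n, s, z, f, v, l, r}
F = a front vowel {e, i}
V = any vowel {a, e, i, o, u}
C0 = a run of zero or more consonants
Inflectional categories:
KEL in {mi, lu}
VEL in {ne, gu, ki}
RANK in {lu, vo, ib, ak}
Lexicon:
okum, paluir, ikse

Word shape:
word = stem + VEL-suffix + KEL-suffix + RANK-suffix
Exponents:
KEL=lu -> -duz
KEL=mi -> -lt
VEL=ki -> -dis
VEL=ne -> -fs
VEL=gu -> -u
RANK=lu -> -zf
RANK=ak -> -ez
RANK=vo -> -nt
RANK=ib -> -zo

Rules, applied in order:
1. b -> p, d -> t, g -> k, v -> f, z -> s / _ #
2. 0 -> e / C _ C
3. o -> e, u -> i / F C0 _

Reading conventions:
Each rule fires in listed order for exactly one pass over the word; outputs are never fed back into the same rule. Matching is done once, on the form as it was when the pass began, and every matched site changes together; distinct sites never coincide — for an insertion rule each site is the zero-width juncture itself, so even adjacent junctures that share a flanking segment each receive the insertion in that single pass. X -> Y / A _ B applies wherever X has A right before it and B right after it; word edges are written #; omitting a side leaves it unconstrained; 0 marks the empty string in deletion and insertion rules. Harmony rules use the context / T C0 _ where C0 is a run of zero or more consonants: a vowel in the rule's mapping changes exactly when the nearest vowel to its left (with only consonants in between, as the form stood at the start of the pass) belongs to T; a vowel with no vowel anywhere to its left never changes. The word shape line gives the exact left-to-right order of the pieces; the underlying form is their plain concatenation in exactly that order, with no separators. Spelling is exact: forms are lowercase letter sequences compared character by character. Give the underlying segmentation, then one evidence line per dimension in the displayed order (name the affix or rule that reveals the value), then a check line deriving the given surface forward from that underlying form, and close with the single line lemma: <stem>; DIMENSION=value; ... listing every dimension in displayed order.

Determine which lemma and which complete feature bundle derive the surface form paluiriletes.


underlying: paluir-u-lt-ez
KEL=mi - signalled by the affix -lt
VEL=gu - signalled by the affix -u
RANK=ak - signalled by the affix -ez
check: paluirultez -> paluirultes -> paluiruletes -> paluiriletes
lemma: paluir; KEL=mi; VEL=gu; RANK=ak


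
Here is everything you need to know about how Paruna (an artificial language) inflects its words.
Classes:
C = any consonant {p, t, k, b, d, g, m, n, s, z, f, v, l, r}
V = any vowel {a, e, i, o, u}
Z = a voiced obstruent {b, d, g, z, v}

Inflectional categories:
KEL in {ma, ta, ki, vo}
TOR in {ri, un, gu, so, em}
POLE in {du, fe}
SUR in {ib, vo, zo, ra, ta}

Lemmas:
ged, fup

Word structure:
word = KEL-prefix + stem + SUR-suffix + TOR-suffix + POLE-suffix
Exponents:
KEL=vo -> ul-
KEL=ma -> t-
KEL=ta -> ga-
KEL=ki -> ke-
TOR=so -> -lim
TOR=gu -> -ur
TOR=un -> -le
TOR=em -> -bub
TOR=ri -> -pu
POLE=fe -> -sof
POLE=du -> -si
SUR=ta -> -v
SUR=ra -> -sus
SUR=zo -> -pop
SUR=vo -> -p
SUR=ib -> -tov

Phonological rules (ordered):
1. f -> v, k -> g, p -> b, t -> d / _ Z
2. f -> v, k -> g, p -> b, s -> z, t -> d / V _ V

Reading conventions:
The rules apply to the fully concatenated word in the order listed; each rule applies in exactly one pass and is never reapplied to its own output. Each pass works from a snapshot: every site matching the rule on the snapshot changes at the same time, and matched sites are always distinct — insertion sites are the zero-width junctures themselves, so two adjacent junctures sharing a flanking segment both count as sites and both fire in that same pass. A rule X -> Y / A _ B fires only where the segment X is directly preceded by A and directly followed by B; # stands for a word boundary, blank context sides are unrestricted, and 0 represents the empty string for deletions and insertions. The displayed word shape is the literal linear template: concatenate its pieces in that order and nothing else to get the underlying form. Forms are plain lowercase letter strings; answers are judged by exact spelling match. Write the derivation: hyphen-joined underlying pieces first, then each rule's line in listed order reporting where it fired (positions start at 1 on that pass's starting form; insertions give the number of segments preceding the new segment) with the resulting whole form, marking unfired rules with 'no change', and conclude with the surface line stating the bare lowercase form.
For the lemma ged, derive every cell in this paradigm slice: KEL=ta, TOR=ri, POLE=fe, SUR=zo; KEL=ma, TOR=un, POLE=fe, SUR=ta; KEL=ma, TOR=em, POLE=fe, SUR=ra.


cell KEL=ta, TOR=ri, POLE=fe, SUR=zo:
underlying: ga-ged-pop-pu-sof
1. f -> v, k -> g, p -> b, t -> d / _ Z: no change
2. f -> v, k -> g, p -> b, s -> z, t -> d / V _ V: fires at position(s) 11: gagedpoppuzof
surface: gagedpoppuzof

cell KEL=ma, TOR=un, POLE=fe, SUR=ta:
underlying: t-ged-v-le-sof
1. f -> v, k -> g, p -> b, t -> d / _ Z: fires at position(s) 1: dgedvlesof
2. f -> v, k -> g, p -> b, s -> z, t -> d / V _ V: fires at position(s) 8: dgedvlezof
surface: dgedvlezof

cell KEL=ma, TOR=em, POLE=fe, SUR=ra:
underlying: t-ged-sus-bub-sof
1. f -> v, k -> g, p -> b, t -> d / _ Z: fires at position(s) 1: dgedsusbubsof
2. f -> v, k -> g, p -> b, s -> z, t -> d / V _ V: no change
surface: dgedsusbubsof


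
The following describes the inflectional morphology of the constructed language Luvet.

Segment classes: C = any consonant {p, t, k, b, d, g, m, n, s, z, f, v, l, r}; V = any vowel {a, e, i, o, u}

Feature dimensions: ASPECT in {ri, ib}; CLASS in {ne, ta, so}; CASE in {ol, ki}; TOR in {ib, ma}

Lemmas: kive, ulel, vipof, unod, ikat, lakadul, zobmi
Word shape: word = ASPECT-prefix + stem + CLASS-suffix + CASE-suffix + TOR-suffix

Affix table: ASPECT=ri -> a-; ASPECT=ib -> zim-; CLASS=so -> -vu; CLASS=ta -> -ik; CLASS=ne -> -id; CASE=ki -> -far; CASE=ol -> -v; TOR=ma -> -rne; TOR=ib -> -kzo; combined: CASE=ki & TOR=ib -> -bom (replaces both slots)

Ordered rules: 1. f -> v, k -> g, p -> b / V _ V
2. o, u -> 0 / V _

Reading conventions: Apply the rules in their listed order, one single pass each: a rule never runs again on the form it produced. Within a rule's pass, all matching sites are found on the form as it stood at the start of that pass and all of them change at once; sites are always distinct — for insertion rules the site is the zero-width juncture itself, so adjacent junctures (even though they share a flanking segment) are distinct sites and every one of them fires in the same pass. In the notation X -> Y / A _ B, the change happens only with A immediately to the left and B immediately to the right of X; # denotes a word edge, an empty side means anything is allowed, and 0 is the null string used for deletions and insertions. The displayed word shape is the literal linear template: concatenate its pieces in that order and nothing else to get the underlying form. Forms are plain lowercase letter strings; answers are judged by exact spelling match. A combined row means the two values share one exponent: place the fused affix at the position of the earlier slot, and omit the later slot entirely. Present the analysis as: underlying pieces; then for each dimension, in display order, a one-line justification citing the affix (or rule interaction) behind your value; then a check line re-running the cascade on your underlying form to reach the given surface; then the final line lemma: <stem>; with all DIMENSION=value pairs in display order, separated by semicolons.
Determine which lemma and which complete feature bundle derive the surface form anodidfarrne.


underlying: a-unod-id-far-rne
ASPECT=ri - signalled by the affix a-
CLASS=ne - signalled by the affix -id
CASE=ki - signalled by the affix -far
TOR=ma - signalled by the affix -rne
check: aunodidfarrne -> aunodidfarrne -> anodidfarrne
lemma: unod; ASPECT=ri; CLASS=ne; CASE=ki; TOR=ma
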